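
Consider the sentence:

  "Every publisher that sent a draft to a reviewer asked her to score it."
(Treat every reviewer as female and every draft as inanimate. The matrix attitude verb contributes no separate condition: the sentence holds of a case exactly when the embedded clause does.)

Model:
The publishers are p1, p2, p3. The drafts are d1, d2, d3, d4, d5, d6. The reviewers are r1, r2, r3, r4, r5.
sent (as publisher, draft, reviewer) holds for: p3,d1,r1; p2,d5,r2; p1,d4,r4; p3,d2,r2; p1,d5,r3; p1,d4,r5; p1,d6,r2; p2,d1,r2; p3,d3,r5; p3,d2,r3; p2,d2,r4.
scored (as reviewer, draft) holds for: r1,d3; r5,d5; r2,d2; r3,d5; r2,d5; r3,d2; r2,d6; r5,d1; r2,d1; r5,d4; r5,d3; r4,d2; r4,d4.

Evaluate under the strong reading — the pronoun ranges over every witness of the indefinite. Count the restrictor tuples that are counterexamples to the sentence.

1

"her" takes "a reviewer" as antecedent and "it" takes "a draft"; both are donkey pronouns co-varying with the restrictor.
Strong reading: for every (p,d,r) with sent(p,d,r), scored(r,d).
Restrictor triples: (p1,d4,r4)→scored(r4,d4) ✓  (p1,d4,r5)→scored(r5,d4) ✓  (p1,d5,r3)→scored(r3,d5) ✓  (p1,d6,r2)→scored(r2,d6) ✓  (p2,d1,r2)→scored(r2,d1) ✓  (p2,d2,r4)→scored(r4,d2) ✓  (p2,d5,r2)→scored(r2,d5) ✓  (p3,d1,r1)→scored(r1,d1) ✗  (p3,d2,r2)→scored(r2,d2) ✓  (p3,d2,r3)→scored(r3,d2) ✓  (p3,d3,r5)→scored(r5,d3) ✓
Counterexamples (restrictor triples failing the scope): 1.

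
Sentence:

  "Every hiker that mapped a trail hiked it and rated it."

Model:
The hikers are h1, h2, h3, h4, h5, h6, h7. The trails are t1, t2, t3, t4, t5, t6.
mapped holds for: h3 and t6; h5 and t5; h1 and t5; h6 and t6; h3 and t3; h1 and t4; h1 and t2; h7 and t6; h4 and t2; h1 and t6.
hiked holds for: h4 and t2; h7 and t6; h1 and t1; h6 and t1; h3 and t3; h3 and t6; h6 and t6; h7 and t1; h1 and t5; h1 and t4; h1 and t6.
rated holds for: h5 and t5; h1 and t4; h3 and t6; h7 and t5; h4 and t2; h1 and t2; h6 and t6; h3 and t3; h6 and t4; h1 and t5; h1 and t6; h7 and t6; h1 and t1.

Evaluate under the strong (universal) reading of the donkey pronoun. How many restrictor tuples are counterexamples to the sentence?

2

"it" takes "a trail" as antecedent — a donkey pronoun bound across the clause boundary.
Strong reading: for every (h,t) with mapped(h,t), hiked(h,t) ∧ rated(h,t).
Restrictor pairs: (h1,t2) ✗  (h1,t4) ✓  (h1,t5) ✓  (h1,t6) ✓  (h3,t3) ✓  (h3,t6) ✓  (h4,t2) ✓  (h5,t5) ✗  (h6,t6) ✓  (h7,t6) ✓
Counterexamples (restrictor pairs failing the scope): 2.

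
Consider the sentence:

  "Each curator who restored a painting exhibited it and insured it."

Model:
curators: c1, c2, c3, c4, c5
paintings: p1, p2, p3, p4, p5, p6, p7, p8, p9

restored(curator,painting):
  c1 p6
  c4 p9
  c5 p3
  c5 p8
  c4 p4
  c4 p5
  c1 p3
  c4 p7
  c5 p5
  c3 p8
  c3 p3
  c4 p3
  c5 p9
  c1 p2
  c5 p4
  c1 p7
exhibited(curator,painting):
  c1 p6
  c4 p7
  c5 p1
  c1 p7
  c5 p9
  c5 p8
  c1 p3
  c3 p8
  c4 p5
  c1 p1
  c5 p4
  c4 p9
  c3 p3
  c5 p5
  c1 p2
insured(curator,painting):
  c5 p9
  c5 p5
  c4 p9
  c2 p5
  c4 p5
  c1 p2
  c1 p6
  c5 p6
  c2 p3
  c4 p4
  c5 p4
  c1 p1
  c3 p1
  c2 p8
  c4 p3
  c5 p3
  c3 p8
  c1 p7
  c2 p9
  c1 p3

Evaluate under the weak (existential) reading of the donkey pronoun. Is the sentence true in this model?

"it" takes "a painting" as antecedent — a donkey pronoun bound across the clause boundary.
Weak reading: every curator c with some restored-painting has at least one restored-painting p such that exhibited(c,p) ∧ insured(c,p).
Per curator: c1:✓  c3:✓  c4:✓  c5:✓
Every curator in the restrictor has a witness.

True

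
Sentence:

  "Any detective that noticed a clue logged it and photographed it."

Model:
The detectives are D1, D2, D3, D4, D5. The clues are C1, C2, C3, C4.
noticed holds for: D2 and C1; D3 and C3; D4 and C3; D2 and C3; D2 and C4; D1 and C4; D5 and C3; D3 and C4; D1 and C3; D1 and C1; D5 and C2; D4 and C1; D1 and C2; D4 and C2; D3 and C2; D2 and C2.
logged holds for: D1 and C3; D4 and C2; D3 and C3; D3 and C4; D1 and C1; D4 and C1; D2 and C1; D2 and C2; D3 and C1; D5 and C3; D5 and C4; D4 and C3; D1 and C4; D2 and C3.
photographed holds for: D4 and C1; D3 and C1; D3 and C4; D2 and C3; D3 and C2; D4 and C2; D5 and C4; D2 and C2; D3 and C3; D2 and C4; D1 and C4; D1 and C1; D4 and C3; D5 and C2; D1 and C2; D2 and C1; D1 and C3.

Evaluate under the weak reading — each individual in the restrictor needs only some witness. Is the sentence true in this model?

False

"it" takes "a clue" as antecedent — a donkey pronoun bound across the clause boundary.
Weak reading: every detective d with some noticed-clue has at least one noticed-clue c such that logged(d,c) ∧ photographed(d,c).
Per detective: D1:✓  D2:✓  D3:✓  D4:✓  D5:✗
D5 has no witness among its noticed-clues.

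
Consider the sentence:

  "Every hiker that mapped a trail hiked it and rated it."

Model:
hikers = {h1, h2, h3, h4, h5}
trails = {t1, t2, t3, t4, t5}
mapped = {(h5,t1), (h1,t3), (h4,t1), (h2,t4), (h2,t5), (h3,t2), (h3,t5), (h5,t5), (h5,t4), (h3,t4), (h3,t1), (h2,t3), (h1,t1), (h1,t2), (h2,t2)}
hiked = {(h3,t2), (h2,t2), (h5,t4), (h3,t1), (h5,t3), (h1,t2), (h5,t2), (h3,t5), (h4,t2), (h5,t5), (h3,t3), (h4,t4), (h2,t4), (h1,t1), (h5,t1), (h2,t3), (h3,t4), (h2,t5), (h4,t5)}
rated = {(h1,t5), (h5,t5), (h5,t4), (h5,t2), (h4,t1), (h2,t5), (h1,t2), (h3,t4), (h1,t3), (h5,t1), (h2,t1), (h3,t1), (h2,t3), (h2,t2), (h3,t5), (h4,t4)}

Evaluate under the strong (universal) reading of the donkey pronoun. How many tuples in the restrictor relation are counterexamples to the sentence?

5

"it" takes "a trail" as antecedent — a donkey pronoun bound across the clause boundary.
Strong reading: for every (h,t) with mapped(h,t), hiked(h,t) ∧ rated(h,t).
Restrictor pairs: (h1,t1) ✗  (h1,t2) ✓  (h1,t3) ✗  (h2,t2) ✓  (h2,t3) ✓  (h2,t4) ✗  (h2,t5) ✓  (h3,t1) ✓  (h3,t2) ✗  (h3,t4) ✓  (h3,t5) ✓  (h4,t1) ✗  (h5,t1) ✓  (h5,t4) ✓  (h5,t5) ✓
Counterexamples (restrictor pairs failing the scope): 5.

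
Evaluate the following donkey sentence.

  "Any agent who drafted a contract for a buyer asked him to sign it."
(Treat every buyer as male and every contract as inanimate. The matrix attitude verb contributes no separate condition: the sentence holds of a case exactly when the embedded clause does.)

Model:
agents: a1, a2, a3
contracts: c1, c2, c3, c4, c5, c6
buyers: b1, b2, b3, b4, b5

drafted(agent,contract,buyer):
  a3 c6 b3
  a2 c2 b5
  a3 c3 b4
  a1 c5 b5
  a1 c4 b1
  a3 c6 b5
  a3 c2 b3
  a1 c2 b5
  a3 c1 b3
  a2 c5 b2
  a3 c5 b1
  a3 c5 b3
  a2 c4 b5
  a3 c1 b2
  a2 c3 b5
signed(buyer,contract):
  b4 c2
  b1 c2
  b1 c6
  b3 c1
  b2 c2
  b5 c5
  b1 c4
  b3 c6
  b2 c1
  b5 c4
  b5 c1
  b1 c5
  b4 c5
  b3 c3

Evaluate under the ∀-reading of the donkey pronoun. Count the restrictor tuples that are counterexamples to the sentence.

"him" takes "a buyer" as antecedent and "it" takes "a contract"; both are donkey pronouns co-varying with the restrictor.
Strong reading: for every (a,c,b) with drafted(a,c,b), signed(b,c).
Restrictor triples: (a1,c2,b5)→signed(b5,c2) ✗  (a1,c4,b1)→signed(b1,c4) ✓  (a1,c5,b5)→signed(b5,c5) ✓  (a2,c2,b5)→signed(b5,c2) ✗  (a2,c3,b5)→signed(b5,c3) ✗  (a2,c4,b5)→signed(b5,c4) ✓  (a2,c5,b2)→signed(b2,c5) ✗  (a3,c1,b2)→signed(b2,c1) ✓  (a3,c1,b3)→signed(b3,c1) ✓  (a3,c2,b3)→signed(b3,c2) ✗  (a3,c3,b4)→signed(b4,c3) ✗  (a3,c5,b1)→signed(b1,c5) ✓  (a3,c5,b3)→signed(b3,c5) ✗  (a3,c6,b3)→signed(b3,c6) ✓  (a3,c6,b5)→signed(b5,c6) ✗
Counterexamples (restrictor triples failing the scope): 8.

8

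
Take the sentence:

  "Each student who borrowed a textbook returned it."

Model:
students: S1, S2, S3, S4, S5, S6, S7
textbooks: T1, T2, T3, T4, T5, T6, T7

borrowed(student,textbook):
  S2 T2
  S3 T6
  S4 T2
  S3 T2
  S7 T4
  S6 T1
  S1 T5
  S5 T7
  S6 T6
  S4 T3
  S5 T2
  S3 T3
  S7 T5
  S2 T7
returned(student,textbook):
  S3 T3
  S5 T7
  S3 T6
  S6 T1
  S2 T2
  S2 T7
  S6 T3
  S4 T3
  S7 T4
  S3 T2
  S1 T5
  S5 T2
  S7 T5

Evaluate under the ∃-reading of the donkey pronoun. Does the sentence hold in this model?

"it" takes "a textbook" as antecedent — a donkey pronoun bound across the clause boundary.
Weak reading: every student s with some borrowed-textbook has at least one borrowed-textbook t such that returned(s,t).
Per student: S1:✓  S2:✓  S3:✓  S4:✓  S5:✓  S6:✓  S7:✓
Every student in the restrictor has a witness.

True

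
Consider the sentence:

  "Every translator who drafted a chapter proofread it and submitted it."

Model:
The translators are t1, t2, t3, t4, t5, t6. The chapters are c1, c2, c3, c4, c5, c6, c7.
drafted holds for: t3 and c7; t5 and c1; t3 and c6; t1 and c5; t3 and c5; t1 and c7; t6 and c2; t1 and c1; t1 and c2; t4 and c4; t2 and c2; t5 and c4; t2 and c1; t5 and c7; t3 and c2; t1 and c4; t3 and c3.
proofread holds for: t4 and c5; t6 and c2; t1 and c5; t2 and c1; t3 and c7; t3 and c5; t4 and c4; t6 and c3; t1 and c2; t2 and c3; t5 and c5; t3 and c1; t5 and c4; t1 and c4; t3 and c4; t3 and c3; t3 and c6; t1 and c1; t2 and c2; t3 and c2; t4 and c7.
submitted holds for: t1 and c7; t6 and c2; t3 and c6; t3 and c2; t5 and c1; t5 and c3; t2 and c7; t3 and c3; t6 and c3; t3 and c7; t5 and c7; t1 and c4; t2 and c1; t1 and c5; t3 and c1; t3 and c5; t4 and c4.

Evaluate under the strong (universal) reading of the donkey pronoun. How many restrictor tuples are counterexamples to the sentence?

7

"it" takes "a chapter" as antecedent — a donkey pronoun bound across the clause boundary.
Strong reading: for every (t,c) with drafted(t,c), proofread(t,c) ∧ submitted(t,c).
Restrictor pairs: (t1,c1) ✗  (t1,c2) ✗  (t1,c4) ✓  (t1,c5) ✓  (t1,c7) ✗  (t2,c1) ✓  (t2,c2) ✗  (t3,c2) ✓  (t3,c3) ✓  (t3,c5) ✓  (t3,c6) ✓  (t3,c7) ✓  (t4,c4) ✓  (t5,c1) ✗  (t5,c4) ✗  (t5,c7) ✗  (t6,c2) ✓
Counterexamples (restrictor pairs failing the scope): 7.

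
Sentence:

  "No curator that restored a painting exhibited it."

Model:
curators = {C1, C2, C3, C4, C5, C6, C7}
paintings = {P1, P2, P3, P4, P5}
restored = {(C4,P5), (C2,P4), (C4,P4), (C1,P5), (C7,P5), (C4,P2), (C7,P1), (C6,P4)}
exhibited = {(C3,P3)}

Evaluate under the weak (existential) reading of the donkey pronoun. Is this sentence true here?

"it" takes "a painting" as antecedent — a donkey pronoun bound across the clause boundary.
Truth condition: for no (c,p) with restored(c,p) does exhibited(c,p) hold.
Restrictor pairs — does the scope hold? (C1,P5):fails  (C2,P4):fails  (C4,P2):fails  (C4,P4):fails  (C4,P5):fails  (C6,P4):fails  (C7,P1):fails  (C7,P5):fails
Scope holds for no restrictor pair, so the sentence is true.

True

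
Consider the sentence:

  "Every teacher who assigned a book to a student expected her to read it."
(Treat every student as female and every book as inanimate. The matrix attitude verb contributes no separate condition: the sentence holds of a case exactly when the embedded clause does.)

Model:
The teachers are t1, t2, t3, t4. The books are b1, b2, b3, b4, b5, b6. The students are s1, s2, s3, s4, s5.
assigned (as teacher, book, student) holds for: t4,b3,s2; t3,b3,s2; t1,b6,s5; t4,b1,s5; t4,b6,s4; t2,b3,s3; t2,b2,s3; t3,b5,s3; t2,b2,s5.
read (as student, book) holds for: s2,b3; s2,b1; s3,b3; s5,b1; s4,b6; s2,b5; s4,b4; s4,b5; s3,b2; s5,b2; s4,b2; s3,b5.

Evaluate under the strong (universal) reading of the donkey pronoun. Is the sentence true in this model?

False

"her" takes "a student" as antecedent and "it" takes "a book"; both are donkey pronouns co-varying with the restrictor.
Strong reading: for every (t,b,s) with assigned(t,b,s), read(s,b).
Restrictor triples: (t1,b6,s5)→read(s5,b6) ✗  (t2,b2,s3)→read(s3,b2) ✓  (t2,b2,s5)→read(s5,b2) ✓  (t2,b3,s3)→read(s3,b3) ✓  (t3,b3,s2)→read(s2,b3) ✓  (t3,b5,s3)→read(s3,b5) ✓  (t4,b1,s5)→read(s5,b1) ✓  (t4,b3,s2)→read(s2,b3) ✓  (t4,b6,s4)→read(s4,b6) ✓
Counterexample: (t1,b6,s5) — read(s5,b6) does not hold.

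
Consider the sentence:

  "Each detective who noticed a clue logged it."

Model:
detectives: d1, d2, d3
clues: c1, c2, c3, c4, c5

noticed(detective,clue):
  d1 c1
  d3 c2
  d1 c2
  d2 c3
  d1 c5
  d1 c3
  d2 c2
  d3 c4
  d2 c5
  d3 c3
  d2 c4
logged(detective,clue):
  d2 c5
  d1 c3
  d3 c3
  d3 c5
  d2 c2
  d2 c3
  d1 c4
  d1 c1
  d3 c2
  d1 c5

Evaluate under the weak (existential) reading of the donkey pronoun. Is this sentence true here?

True

"it" takes "a clue" as antecedent — a donkey pronoun bound across the clause boundary.
Weak reading: every detective d with some noticed-clue has at least one noticed-clue c such that logged(d,c).
Per detective: d1:✓  d2:✓  d3:✓
Every detective in the restrictor has a witness.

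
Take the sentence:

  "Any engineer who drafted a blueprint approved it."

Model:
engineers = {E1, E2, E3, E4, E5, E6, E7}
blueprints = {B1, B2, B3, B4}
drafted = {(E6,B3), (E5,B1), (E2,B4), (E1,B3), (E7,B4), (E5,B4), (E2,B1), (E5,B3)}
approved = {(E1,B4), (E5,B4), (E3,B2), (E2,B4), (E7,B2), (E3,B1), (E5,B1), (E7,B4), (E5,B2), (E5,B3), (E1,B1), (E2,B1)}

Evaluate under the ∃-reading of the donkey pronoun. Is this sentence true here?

False

"it" takes "a blueprint" as antecedent — a donkey pronoun bound across the clause boundary.
Weak reading: every engineer e with some drafted-blueprint has at least one drafted-blueprint b such that approved(e,b).
Per engineer: E1:✗  E2:✓  E5:✓  E6:✗  E7:✓
E1 has no witness among its drafted-blueprints.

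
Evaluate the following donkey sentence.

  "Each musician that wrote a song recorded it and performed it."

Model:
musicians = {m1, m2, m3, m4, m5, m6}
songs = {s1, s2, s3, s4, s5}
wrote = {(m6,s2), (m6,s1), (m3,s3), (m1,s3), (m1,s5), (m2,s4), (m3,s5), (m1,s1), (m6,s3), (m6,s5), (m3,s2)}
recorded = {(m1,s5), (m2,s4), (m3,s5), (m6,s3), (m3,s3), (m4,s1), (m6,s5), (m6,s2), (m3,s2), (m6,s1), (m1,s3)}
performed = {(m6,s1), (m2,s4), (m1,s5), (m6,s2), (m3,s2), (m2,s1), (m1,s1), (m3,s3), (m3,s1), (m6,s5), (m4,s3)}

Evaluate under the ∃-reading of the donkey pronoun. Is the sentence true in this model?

"it" takes "a song" as antecedent — a donkey pronoun bound across the clause boundary.
Weak reading: every musician m with some wrote-song has at least one wrote-song s such that recorded(m,s) ∧ performed(m,s).
Per musician: m1:✓  m2:✓  m3:✓  m6:✓
Every musician in the restrictor has a witness.

True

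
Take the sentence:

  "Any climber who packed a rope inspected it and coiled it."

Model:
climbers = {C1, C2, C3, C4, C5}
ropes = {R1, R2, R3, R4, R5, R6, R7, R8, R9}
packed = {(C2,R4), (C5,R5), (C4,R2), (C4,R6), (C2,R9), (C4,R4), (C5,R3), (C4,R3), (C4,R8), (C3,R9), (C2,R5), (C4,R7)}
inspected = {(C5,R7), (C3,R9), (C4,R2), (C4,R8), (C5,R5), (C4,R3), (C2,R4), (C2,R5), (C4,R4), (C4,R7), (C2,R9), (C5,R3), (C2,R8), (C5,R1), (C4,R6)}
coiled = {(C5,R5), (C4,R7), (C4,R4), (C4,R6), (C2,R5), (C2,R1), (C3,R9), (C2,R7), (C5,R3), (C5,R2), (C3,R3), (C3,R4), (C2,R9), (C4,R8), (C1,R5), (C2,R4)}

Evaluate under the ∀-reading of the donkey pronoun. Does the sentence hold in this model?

"it" takes "a rope" as antecedent — a donkey pronoun bound across the clause boundary.
Strong reading: for every (c,r) with packed(c,r), inspected(c,r) ∧ coiled(c,r).
Restrictor pairs: (C2,R4) ✓  (C2,R5) ✓  (C2,R9) ✓  (C3,R9) ✓  (C4,R2) ✗  (C4,R3) ✗  (C4,R4) ✓  (C4,R6) ✓  (C4,R7) ✓  (C4,R8) ✓  (C5,R3) ✓  (C5,R5) ✓
Counterexample: (C4,R2) is in packed but fails the scope.

False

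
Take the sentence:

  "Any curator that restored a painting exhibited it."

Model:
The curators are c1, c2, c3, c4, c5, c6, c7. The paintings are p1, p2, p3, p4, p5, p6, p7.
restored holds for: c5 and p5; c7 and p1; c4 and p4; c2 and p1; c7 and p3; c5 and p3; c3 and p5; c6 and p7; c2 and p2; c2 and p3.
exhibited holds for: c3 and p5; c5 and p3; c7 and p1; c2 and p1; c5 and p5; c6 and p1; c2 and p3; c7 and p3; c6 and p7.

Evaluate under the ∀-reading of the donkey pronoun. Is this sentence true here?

False

"it" takes "a painting" as antecedent — a donkey pronoun bound across the clause boundary.
Strong reading: for every (c,p) with restored(c,p), exhibited(c,p).
Restrictor pairs: (c2,p1) ✓  (c2,p2) ✗  (c2,p3) ✓  (c3,p5) ✓  (c4,p4) ✗  (c5,p3) ✓  (c5,p5) ✓  (c6,p7) ✓  (c7,p1) ✓  (c7,p3) ✓
Counterexample: (c2,p2) is in restored but fails the scope.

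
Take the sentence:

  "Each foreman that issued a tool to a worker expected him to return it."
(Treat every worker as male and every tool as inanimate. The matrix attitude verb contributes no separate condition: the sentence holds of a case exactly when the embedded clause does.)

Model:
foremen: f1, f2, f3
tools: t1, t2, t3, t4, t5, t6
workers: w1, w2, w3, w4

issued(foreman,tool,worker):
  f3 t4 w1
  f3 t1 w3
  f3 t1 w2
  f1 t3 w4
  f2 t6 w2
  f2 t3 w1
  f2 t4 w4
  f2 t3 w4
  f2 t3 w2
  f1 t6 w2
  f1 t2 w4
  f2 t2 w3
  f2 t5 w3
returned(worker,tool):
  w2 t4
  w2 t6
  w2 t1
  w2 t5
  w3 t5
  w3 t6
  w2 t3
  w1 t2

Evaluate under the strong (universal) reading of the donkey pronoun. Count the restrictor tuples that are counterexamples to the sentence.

"him" takes "a worker" as antecedent and "it" takes "a tool"; both are donkey pronouns co-varying with the restrictor.
Strong reading: for every (f,t,w) with issued(f,t,w), returned(w,t).
Restrictor triples: (f1,t2,w4)→returned(w4,t2) ✗  (f1,t3,w4)→returned(w4,t3) ✗  (f1,t6,w2)→returned(w2,t6) ✓  (f2,t2,w3)→returned(w3,t2) ✗  (f2,t3,w1)→returned(w1,t3) ✗  (f2,t3,w2)→returned(w2,t3) ✓  (f2,t3,w4)→returned(w4,t3) ✗  (f2,t4,w4)→returned(w4,t4) ✗  (f2,t5,w3)→returned(w3,t5) ✓  (f2,t6,w2)→returned(w2,t6) ✓  (f3,t1,w2)→returned(w2,t1) ✓  (f3,t1,w3)→returned(w3,t1) ✗  (f3,t4,w1)→returned(w1,t4) ✗
Counterexamples (restrictor triples failing the scope): 8.

8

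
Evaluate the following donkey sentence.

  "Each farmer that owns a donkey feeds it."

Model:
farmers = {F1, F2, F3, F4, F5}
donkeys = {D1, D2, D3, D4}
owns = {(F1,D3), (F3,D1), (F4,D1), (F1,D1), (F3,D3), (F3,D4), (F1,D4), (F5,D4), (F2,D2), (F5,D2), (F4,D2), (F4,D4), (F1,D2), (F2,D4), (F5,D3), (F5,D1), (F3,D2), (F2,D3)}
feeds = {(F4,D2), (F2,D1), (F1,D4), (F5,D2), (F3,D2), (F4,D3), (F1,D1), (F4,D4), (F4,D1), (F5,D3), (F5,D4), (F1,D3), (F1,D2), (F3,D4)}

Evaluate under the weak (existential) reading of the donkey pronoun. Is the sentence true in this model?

"it" takes "a donkey" as antecedent — a donkey pronoun bound across the clause boundary.
Weak reading: every farmer f with some owns-donkey has at least one owns-donkey d such that feeds(f,d).
Per farmer: F1:✓  F2:✗  F3:✓  F4:✓  F5:✓
F2 has no witness among its owns-donkeys.

False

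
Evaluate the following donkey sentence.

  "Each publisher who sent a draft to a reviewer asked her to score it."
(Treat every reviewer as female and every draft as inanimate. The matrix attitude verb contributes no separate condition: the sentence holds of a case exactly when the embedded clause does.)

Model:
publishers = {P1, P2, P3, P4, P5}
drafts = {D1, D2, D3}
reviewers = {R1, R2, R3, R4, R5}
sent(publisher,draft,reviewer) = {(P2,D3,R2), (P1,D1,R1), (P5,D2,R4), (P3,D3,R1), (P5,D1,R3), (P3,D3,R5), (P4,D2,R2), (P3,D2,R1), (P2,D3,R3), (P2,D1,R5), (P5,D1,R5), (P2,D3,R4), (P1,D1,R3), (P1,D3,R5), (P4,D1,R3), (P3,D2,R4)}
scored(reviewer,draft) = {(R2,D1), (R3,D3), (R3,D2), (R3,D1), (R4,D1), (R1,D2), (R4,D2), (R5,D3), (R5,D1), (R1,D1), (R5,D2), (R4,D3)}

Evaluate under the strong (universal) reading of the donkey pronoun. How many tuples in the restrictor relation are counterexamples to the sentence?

"her" takes "a reviewer" as antecedent and "it" takes "a draft"; both are donkey pronouns co-varying with the restrictor.
Strong reading: for every (p,d,r) with sent(p,d,r), scored(r,d).
Restrictor triples: (P1,D1,R1)→scored(R1,D1) ✓  (P1,D1,R3)→scored(R3,D1) ✓  (P1,D3,R5)→scored(R5,D3) ✓  (P2,D1,R5)→scored(R5,D1) ✓  (P2,D3,R2)→scored(R2,D3) ✗  (P2,D3,R3)→scored(R3,D3) ✓  (P2,D3,R4)→scored(R4,D3) ✓  (P3,D2,R1)→scored(R1,D2) ✓  (P3,D2,R4)→scored(R4,D2) ✓  (P3,D3,R1)→scored(R1,D3) ✗  (P3,D3,R5)→scored(R5,D3) ✓  (P4,D1,R3)→scored(R3,D1) ✓  (P4,D2,R2)→scored(R2,D2) ✗  (P5,D1,R3)→scored(R3,D1) ✓  (P5,D1,R5)→scored(R5,D1) ✓  (P5,D2,R4)→scored(R4,D2) ✓
Counterexamples (restrictor triples failing the scope): 3.

3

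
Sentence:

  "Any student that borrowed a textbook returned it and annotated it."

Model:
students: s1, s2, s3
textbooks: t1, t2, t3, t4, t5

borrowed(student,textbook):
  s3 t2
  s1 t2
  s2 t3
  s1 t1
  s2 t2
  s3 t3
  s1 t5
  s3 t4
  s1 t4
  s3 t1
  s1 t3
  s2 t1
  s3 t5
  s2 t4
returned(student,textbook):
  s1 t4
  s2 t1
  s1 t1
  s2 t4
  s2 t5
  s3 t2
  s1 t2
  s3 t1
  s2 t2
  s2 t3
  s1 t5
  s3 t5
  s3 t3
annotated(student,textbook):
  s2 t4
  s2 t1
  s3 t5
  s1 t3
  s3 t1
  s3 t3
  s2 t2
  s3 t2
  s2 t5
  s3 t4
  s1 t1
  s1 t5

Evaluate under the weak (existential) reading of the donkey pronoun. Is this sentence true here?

True

"it" takes "a textbook" as antecedent — a donkey pronoun bound across the clause boundary.
Weak reading: every student s with some borrowed-textbook has at least one borrowed-textbook t such that returned(s,t) ∧ annotated(s,t).
Per student: s1:✓  s2:✓  s3:✓
Every student in the restrictor has a witness.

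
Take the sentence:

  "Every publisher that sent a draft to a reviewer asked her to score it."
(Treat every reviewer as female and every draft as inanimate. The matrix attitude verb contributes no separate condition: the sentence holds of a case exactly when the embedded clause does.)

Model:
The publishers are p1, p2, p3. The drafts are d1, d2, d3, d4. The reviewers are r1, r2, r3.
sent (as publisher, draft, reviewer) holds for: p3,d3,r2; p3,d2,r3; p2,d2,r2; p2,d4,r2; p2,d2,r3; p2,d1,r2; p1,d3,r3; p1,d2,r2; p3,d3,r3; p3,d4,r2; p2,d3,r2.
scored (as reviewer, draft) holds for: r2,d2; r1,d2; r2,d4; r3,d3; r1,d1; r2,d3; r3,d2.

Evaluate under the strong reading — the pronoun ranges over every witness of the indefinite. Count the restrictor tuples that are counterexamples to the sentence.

"her" takes "a reviewer" as antecedent and "it" takes "a draft"; both are donkey pronouns co-varying with the restrictor.
Strong reading: for every (p,d,r) with sent(p,d,r), scored(r,d).
Restrictor triples: (p1,d2,r2)→scored(r2,d2) ✓  (p1,d3,r3)→scored(r3,d3) ✓  (p2,d1,r2)→scored(r2,d1) ✗  (p2,d2,r2)→scored(r2,d2) ✓  (p2,d2,r3)→scored(r3,d2) ✓  (p2,d3,r2)→scored(r2,d3) ✓  (p2,d4,r2)→scored(r2,d4) ✓  (p3,d2,r3)→scored(r3,d2) ✓  (p3,d3,r2)→scored(r2,d3) ✓  (p3,d3,r3)→scored(r3,d3) ✓  (p3,d4,r2)→scored(r2,d4) ✓
Counterexamples (restrictor triples failing the scope): 1.

1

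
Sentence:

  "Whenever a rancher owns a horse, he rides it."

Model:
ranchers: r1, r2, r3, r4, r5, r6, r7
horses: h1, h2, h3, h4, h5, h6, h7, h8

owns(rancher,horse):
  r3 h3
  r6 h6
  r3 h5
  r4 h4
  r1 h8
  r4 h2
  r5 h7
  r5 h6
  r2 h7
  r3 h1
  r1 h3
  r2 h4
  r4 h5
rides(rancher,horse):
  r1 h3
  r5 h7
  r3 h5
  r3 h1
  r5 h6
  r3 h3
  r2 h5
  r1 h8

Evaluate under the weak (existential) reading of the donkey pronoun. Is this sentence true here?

"it" takes "a horse" as antecedent — a donkey pronoun bound across the clause boundary.
Weak reading: every rancher r with some owns-horse has at least one owns-horse h such that rides(r,h).
Per rancher: r1:✓  r2:✗  r3:✓  r4:✗  r5:✓  r6:✗
r2 has no witness among its owns-horses.

False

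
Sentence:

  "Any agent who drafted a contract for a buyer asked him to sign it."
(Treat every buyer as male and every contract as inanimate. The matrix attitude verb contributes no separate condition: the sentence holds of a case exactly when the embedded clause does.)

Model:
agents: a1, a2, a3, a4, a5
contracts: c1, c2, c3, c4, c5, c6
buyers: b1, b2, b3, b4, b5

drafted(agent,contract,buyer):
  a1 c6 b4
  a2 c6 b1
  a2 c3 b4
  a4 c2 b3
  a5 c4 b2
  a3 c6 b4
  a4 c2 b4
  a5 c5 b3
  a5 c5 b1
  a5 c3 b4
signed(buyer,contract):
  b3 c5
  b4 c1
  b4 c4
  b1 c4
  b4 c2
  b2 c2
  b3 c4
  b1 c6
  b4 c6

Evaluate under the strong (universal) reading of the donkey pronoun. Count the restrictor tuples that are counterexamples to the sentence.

"him" takes "a buyer" as antecedent and "it" takes "a contract"; both are donkey pronouns co-varying with the restrictor.
Strong reading: for every (a,c,b) with drafted(a,c,b), signed(b,c).
Restrictor triples: (a1,c6,b4)→signed(b4,c6) ✓  (a2,c3,b4)→signed(b4,c3) ✗  (a2,c6,b1)→signed(b1,c6) ✓  (a3,c6,b4)→signed(b4,c6) ✓  (a4,c2,b3)→signed(b3,c2) ✗  (a4,c2,b4)→signed(b4,c2) ✓  (a5,c3,b4)→signed(b4,c3) ✗  (a5,c4,b2)→signed(b2,c4) ✗  (a5,c5,b1)→signed(b1,c5) ✗  (a5,c5,b3)→signed(b3,c5) ✓
Counterexamples (restrictor triples failing the scope): 5.

5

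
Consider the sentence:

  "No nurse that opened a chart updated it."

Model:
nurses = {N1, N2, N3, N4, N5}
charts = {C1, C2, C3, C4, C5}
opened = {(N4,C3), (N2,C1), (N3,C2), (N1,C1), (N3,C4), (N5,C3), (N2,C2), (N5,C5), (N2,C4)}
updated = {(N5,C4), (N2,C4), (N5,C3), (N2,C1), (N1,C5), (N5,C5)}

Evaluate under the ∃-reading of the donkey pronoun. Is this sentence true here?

"it" takes "a chart" as antecedent — a donkey pronoun bound across the clause boundary.
Truth condition: for no (n,c) with opened(n,c) does updated(n,c) hold.
Restrictor pairs — does the scope hold? (N1,C1):fails  (N2,C1):holds  (N2,C2):fails  (N2,C4):holds  (N3,C2):fails  (N3,C4):fails  (N4,C3):fails  (N5,C3):holds  (N5,C5):holds
Scope holds for 4 pair(s), so the sentence is false.

False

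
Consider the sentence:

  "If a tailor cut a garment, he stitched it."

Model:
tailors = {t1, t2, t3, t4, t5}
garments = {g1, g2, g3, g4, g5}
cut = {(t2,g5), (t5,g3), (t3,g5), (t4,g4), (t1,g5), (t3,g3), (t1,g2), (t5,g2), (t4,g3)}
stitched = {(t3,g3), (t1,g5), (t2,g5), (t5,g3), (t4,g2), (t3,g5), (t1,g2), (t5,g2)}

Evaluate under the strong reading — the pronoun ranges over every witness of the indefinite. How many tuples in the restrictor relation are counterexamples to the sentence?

2

"it" takes "a garment" as antecedent — a donkey pronoun bound across the clause boundary.
Strong reading: for every (t,g) with cut(t,g), stitched(t,g).
Restrictor pairs: (t1,g2) ✓  (t1,g5) ✓  (t2,g5) ✓  (t3,g3) ✓  (t3,g5) ✓  (t4,g3) ✗  (t4,g4) ✗  (t5,g2) ✓  (t5,g3) ✓
Counterexamples (restrictor pairs failing the scope): 2.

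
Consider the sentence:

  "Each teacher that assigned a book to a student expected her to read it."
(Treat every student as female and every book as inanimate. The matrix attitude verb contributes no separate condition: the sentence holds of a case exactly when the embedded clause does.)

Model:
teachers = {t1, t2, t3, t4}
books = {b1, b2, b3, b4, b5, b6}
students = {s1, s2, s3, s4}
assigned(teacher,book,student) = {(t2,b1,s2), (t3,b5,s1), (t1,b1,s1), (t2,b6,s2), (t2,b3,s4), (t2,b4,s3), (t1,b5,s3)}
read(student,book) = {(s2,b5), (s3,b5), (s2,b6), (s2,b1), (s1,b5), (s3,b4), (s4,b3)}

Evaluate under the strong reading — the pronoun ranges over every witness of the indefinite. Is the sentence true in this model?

"her" takes "a student" as antecedent and "it" takes "a book"; both are donkey pronouns co-varying with the restrictor.
Strong reading: for every (t,b,s) with assigned(t,b,s), read(s,b).
Restrictor triples: (t1,b1,s1)→read(s1,b1) ✗  (t1,b5,s3)→read(s3,b5) ✓  (t2,b1,s2)→read(s2,b1) ✓  (t2,b3,s4)→read(s4,b3) ✓  (t2,b4,s3)→read(s3,b4) ✓  (t2,b6,s2)→read(s2,b6) ✓  (t3,b5,s1)→read(s1,b5) ✓
Counterexample: (t1,b1,s1) — read(s1,b1) does not hold.

False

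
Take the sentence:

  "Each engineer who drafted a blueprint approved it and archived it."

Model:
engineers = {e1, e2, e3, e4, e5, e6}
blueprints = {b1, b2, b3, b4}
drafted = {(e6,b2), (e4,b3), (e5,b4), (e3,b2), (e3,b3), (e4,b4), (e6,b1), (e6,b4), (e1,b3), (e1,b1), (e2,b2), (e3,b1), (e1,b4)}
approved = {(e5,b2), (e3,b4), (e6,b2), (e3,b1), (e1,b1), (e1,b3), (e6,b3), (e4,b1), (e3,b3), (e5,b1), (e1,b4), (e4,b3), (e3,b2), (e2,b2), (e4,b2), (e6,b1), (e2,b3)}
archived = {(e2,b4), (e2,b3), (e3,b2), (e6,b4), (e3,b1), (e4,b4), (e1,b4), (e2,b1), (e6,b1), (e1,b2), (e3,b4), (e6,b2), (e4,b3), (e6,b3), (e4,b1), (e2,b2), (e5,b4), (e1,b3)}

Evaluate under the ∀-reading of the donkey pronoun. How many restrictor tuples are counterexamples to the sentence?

5

"it" takes "a blueprint" as antecedent — a donkey pronoun bound across the clause boundary.
Strong reading: for every (e,b) with drafted(e,b), approved(e,b) ∧ archived(e,b).
Restrictor pairs: (e1,b1) ✗  (e1,b3) ✓  (e1,b4) ✓  (e2,b2) ✓  (e3,b1) ✓  (e3,b2) ✓  (e3,b3) ✗  (e4,b3) ✓  (e4,b4) ✗  (e5,b4) ✗  (e6,b1) ✓  (e6,b2) ✓  (e6,b4) ✗
Counterexamples (restrictor pairs failing the scope): 5.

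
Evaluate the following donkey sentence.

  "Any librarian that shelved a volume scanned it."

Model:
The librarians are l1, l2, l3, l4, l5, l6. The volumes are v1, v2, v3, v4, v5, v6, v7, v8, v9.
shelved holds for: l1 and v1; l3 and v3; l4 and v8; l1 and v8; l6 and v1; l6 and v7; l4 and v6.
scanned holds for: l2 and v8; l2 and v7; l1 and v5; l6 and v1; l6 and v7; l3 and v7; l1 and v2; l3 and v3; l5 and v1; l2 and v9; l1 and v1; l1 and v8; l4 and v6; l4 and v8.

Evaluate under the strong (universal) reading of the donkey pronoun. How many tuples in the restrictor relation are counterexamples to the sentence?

0

"it" takes "a volume" as antecedent — a donkey pronoun bound across the clause boundary.
Strong reading: for every (l,v) with shelved(l,v), scanned(l,v).
Restrictor pairs: (l1,v1) ✓  (l1,v8) ✓  (l3,v3) ✓  (l4,v6) ✓  (l4,v8) ✓  (l6,v1) ✓  (l6,v7) ✓
Counterexamples (restrictor pairs failing the scope): 0.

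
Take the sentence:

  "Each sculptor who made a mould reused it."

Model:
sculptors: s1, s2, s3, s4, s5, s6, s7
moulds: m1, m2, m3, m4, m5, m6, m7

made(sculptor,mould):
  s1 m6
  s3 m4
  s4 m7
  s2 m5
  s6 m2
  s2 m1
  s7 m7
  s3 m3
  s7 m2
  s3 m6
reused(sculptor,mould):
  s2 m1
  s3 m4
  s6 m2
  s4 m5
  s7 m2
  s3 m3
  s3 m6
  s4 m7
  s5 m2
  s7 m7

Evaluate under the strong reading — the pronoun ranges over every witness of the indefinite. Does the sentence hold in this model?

"it" takes "a mould" as antecedent — a donkey pronoun bound across the clause boundary.
Strong reading: for every (s,m) with made(s,m), reused(s,m).
Restrictor pairs: (s1,m6) ✗  (s2,m1) ✓  (s2,m5) ✗  (s3,m3) ✓  (s3,m4) ✓  (s3,m6) ✓  (s4,m7) ✓  (s6,m2) ✓  (s7,m2) ✓  (s7,m7) ✓
Counterexample: (s1,m6) is in made but fails the scope.

False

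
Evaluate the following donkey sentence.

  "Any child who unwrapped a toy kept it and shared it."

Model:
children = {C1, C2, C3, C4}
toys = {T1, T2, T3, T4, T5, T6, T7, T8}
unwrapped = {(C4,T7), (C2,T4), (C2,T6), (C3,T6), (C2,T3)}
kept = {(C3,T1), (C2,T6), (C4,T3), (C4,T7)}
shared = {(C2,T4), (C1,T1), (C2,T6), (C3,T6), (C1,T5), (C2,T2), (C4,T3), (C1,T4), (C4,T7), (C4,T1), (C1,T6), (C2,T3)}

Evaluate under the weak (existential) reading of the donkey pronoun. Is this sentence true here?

False

"it" takes "a toy" as antecedent — a donkey pronoun bound across the clause boundary.
Weak reading: every child c with some unwrapped-toy has at least one unwrapped-toy t such that kept(c,t) ∧ shared(c,t).
Per child: C2:✓  C3:✗  C4:✓
C3 has no witness among its unwrapped-toys.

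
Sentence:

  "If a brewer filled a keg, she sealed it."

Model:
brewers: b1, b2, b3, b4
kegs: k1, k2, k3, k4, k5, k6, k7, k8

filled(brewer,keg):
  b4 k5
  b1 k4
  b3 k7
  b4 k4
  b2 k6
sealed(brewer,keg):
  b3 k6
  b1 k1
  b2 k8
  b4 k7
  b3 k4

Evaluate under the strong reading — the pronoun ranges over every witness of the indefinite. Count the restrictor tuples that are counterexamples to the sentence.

"it" takes "a keg" as antecedent — a donkey pronoun bound across the clause boundary.
Strong reading: for every (b,k) with filled(b,k), sealed(b,k).
Restrictor pairs: (b1,k4) ✗  (b2,k6) ✗  (b3,k7) ✗  (b4,k4) ✗  (b4,k5) ✗
Counterexamples (restrictor pairs failing the scope): 5.

5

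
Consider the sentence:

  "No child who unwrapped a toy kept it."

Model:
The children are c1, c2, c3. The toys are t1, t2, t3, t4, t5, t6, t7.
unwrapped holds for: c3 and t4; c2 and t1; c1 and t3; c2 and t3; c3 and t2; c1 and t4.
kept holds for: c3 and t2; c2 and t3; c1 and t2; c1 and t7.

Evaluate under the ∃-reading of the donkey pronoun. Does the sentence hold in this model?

False

"it" takes "a toy" as antecedent — a donkey pronoun bound across the clause boundary.
Truth condition: for no (c,t) with unwrapped(c,t) does kept(c,t) hold.
Restrictor pairs — does the scope hold? (c1,t3):fails  (c1,t4):fails  (c2,t1):fails  (c2,t3):holds  (c3,t2):holds  (c3,t4):fails
Scope holds for 2 pair(s), so the sentence is false.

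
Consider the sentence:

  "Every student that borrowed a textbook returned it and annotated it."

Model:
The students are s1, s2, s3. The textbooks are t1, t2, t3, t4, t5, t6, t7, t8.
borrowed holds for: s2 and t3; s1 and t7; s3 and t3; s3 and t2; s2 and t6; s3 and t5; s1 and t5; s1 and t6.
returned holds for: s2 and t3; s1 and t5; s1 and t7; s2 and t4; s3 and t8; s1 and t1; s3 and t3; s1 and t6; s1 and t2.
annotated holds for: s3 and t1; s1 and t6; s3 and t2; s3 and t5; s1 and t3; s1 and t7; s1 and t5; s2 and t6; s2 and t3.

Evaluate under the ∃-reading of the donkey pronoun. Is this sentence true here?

False

"it" takes "a textbook" as antecedent — a donkey pronoun bound across the clause boundary.
Weak reading: every student s with some borrowed-textbook has at least one borrowed-textbook t such that returned(s,t) ∧ annotated(s,t).
Per student: s1:✓  s2:✓  s3:✗
s3 has no witness among its borrowed-textbooks.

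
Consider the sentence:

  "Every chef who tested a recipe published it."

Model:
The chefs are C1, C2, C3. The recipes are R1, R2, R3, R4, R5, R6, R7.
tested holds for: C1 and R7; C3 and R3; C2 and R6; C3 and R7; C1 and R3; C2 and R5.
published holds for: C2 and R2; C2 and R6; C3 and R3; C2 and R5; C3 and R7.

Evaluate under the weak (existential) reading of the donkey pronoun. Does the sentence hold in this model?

False

"it" takes "a recipe" as antecedent — a donkey pronoun bound across the clause boundary.
Weak reading: every chef c with some tested-recipe has at least one tested-recipe r such that published(c,r).
Per chef: C1:✗  C2:✓  C3:✓
C1 has no witness among its tested-recipes.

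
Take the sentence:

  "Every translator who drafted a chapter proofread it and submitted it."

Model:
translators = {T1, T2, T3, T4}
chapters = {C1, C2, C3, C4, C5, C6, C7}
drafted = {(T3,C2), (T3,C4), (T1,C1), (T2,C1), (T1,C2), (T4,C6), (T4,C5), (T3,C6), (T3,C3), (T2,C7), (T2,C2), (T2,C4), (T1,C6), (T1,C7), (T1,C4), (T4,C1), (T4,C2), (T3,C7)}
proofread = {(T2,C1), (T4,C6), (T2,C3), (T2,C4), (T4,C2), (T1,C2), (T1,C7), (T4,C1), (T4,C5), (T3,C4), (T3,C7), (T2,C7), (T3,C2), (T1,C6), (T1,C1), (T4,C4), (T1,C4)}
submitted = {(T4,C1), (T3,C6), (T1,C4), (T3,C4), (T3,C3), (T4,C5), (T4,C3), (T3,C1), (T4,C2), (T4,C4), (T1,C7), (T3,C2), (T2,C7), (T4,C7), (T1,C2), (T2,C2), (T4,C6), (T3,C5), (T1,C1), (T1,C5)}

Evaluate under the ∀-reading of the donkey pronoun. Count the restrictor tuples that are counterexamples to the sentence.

"it" takes "a chapter" as antecedent — a donkey pronoun bound across the clause boundary.
Strong reading: for every (t,c) with drafted(t,c), proofread(t,c) ∧ submitted(t,c).
Restrictor pairs: (T1,C1) ✓  (T1,C2) ✓  (T1,C4) ✓  (T1,C6) ✗  (T1,C7) ✓  (T2,C1) ✗  (T2,C2) ✗  (T2,C4) ✗  (T2,C7) ✓  (T3,C2) ✓  (T3,C3) ✗  (T3,C4) ✓  (T3,C6) ✗  (T3,C7) ✗  (T4,C1) ✓  (T4,C2) ✓  (T4,C5) ✓  (T4,C6) ✓
Counterexamples (restrictor pairs failing the scope): 7.

7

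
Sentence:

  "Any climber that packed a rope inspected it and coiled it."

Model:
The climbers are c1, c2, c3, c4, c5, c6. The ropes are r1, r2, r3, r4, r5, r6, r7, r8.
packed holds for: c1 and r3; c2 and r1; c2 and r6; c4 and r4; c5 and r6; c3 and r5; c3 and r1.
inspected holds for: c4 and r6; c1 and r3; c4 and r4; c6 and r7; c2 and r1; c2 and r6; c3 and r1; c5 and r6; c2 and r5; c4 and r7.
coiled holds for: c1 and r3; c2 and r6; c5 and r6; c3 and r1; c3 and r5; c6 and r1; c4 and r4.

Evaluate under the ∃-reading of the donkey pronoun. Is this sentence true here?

True

"it" takes "a rope" as antecedent — a donkey pronoun bound across the clause boundary.
Weak reading: every climber c with some packed-rope has at least one packed-rope r such that inspected(c,r) ∧ coiled(c,r).
Per climber: c1:✓  c2:✓  c3:✓  c4:✓  c5:✓
Every climber in the restrictor has a witness.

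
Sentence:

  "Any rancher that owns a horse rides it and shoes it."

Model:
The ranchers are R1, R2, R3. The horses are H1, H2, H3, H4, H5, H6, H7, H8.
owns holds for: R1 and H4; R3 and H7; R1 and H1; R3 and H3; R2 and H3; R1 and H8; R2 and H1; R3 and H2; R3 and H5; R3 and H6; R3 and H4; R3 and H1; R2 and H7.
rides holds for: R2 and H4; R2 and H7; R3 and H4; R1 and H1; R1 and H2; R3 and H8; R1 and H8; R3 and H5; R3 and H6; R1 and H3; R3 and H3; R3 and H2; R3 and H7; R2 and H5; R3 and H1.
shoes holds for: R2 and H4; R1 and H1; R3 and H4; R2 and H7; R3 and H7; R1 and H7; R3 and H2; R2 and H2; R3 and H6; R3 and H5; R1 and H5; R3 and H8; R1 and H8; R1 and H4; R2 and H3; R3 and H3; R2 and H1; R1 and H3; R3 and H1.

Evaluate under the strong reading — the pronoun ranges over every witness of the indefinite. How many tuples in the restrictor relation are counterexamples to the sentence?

3

"it" takes "a horse" as antecedent — a donkey pronoun bound across the clause boundary.
Strong reading: for every (r,h) with owns(r,h), rides(r,h) ∧ shoes(r,h).
Restrictor pairs: (R1,H1) ✓  (R1,H4) ✗  (R1,H8) ✓  (R2,H1) ✗  (R2,H3) ✗  (R2,H7) ✓  (R3,H1) ✓  (R3,H2) ✓  (R3,H3) ✓  (R3,H4) ✓  (R3,H5) ✓  (R3,H6) ✓  (R3,H7) ✓
Counterexamples (restrictor pairs failing the scope): 3.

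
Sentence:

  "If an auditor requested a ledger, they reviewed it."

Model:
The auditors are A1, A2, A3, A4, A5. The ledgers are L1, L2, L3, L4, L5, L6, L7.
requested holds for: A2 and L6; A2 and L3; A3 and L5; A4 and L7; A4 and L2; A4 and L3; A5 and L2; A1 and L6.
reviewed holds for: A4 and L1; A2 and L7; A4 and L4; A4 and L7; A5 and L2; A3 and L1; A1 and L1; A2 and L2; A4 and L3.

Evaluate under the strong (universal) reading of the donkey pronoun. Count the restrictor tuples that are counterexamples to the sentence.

5

"it" takes "a ledger" as antecedent — a donkey pronoun bound across the clause boundary.
Strong reading: for every (a,l) with requested(a,l), reviewed(a,l).
Restrictor pairs: (A1,L6) ✗  (A2,L3) ✗  (A2,L6) ✗  (A3,L5) ✗  (A4,L2) ✗  (A4,L3) ✓  (A4,L7) ✓  (A5,L2) ✓
Counterexamples (restrictor pairs failing the scope): 5.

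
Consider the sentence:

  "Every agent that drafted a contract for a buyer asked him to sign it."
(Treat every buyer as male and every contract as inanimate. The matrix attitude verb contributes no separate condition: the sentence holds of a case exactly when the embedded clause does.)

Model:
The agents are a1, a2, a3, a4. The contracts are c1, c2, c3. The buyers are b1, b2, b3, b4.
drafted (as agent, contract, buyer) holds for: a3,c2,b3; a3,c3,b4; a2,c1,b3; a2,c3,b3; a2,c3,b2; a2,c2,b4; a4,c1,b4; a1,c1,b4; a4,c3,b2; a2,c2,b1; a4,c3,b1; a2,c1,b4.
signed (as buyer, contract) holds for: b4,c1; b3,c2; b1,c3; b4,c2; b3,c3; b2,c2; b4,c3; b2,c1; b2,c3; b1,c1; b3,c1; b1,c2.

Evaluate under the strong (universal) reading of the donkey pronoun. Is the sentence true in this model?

True

"him" takes "a buyer" as antecedent and "it" takes "a contract"; both are donkey pronouns co-varying with the restrictor.
Strong reading: for every (a,c,b) with drafted(a,c,b), signed(b,c).
Restrictor triples: (a1,c1,b4)→signed(b4,c1) ✓  (a2,c1,b3)→signed(b3,c1) ✓  (a2,c1,b4)→signed(b4,c1) ✓  (a2,c2,b1)→signed(b1,c2) ✓  (a2,c2,b4)→signed(b4,c2) ✓  (a2,c3,b2)→signed(b2,c3) ✓  (a2,c3,b3)→signed(b3,c3) ✓  (a3,c2,b3)→signed(b3,c2) ✓  (a3,c3,b4)→signed(b4,c3) ✓  (a4,c1,b4)→signed(b4,c1) ✓  (a4,c3,b1)→signed(b1,c3) ✓  (a4,c3,b2)→signed(b2,c3) ✓
Every restrictor triple satisfies the scope.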